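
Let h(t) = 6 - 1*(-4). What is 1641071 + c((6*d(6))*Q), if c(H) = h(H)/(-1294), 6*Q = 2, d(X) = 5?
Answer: 1061772932/647 ≈ 1.6411e+6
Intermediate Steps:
h(t) = 10 (h(t) = 6 + 4 = 10)
Q = ⅓ (Q = (⅙)*2 = ⅓ ≈ 0.33333)
c(H) = -5/647 (c(H) = 10/(-1294) = 10*(-1/1294) = -5/647)
1641071 + c((6*d(6))*Q) = 1641071 - 5/647 = 1061772932/647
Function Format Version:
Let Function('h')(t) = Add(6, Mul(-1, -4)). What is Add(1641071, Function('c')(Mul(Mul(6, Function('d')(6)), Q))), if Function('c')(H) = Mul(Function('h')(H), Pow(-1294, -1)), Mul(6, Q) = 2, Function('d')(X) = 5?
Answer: Rational(1061772932, 647) ≈ 1.6411e+6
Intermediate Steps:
Function('h')(t) = 10 (Function('h')(t) = Add(6, 4) = 10)
Q = Rational(1, 3) (Q = Mul(Rational(1, 6), 2) = Rational(1, 3) ≈ 0.33333)
Function('c')(H) = Rational(-5, 647) (Function('c')(H) = Mul(10, Pow(-1294, -1)) = Mul(10, Rational(-1, 1294)) = Rational(-5, 647))
Add(1641071, Function('c')(Mul(Mul(6, Function('d')(6)), Q))) = Add(1641071, Rational(-5, 647)) = Rational(1061772932, 647)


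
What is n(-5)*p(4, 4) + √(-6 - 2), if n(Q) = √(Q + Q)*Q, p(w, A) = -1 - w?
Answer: I*(2*√2 + 25*√10) ≈ 81.885*I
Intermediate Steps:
n(Q) = √2*Q^(3/2) (n(Q) = √(2*Q)*Q = (√2*√Q)*Q = √2*Q^(3/2))
n(-5)*p(4, 4) + √(-6 - 2) = (√2*(-5)^(3/2))*(-1 - 1*4) + √(-6 - 2) = (√2*(-5*I*√5))*(-1 - 4) + √(-8) = -5*I*√10*(-5) + 2*I*√2 = 25*I*√10 + 2*I*√2 = 2*I*√2 + 25*I*√10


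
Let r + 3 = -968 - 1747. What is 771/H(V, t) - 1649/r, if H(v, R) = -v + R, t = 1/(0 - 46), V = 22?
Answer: -94726151/2753334 ≈ -34.404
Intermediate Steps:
t = -1/46 (t = 1/(-46) = -1/46 ≈ -0.021739)
r = -2718 (r = -3 + (-968 - 1747) = -3 - 2715 = -2718)
H(v, R) = R - v
771/H(V, t) - 1649/r = 771/(-1/46 - 1*22) - 1649/(-2718) = 771/(-1/46 - 22) - 1649*(-1/2718) = 771/(-1013/46) + 1649/2718 = 771*(-46/1013) + 1649/2718 = -35466/1013 + 1649/2718 = -94726151/2753334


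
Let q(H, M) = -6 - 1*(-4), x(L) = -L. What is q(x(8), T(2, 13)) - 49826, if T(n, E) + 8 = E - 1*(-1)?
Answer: -49828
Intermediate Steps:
T(n, E) = -7 + E (T(n, E) = -8 + (E - 1*(-1)) = -8 + (E + 1) = -8 + (1 + E) = -7 + E)
q(H, M) = -2 (q(H, M) = -6 + 4 = -2)
q(x(8), T(2, 13)) - 49826 = -2 - 49826 = -49828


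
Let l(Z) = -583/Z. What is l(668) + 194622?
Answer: 130006913/668 ≈ 1.9462e+5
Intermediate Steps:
l(668) + 194622 = -583/668 + 194622 = 130006913/668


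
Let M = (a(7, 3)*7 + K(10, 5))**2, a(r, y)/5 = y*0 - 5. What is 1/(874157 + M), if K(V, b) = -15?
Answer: 1/910257 ≈ 1.0986e-6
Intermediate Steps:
a(r, y) = -25 (a(r, y) = 5*(y*0 - 5) = 5*(0 - 5) = 5*(-5) = -25)
M = 36100 (M = (-25*7 - 15)**2 = (-175 - 15)**2 = (-190)**2 = 36100)
1/(874157 + M) = 1/(874157 + 36100) = 1/910257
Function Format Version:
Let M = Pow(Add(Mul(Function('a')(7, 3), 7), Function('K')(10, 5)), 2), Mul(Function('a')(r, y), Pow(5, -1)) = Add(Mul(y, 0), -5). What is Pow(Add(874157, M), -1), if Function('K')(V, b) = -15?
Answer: Rational(1, 910257) ≈ 1.0986e-6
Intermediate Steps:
Function('a')(r, y) = -25 (Function('a')(r, y) = Mul(5, Add(Mul(y, 0), -5)) = Mul(5, Add(0, -5)) = Mul(5, -5) = -25)
M = 36100 (M = Pow(Add(Mul(-25, 7), -15), 2) = Pow(Add(-175, -15), 2) = Pow(-190, 2) = 36100)
Pow(Add(874157, M), -1) = Pow(Add(874157, 36100), -1) = Pow(910257, -1) = Rational(1, 910257)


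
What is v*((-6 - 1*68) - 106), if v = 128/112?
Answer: -1440/7 ≈ -205.71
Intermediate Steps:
v = 8/7 (v = 128*(1/112) = 8/7 ≈ 1.1429)
v*((-6 - 1*68) - 106) = 8*((-6 - 1*68) - 106)/7 = 8*((-6 - 68) - 106)/7 = 8*(-74 - 106)/7 = (8/7)*(-180) = -1440/7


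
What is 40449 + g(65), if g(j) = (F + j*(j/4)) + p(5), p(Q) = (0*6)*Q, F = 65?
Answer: 166281/4 ≈ 41570.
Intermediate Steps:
p(Q) = 0 (p(Q) = 0*Q = 0)
g(j) = 65 + j**2/4 (g(j) = (65 + j*(j/4)) + 0 = (65 + j**2/4) + 0 = 65 + j**2/4)
40449 + g(65) = 40449 + (65 + (1/4)*65**2) = 40449 + (65 + (1/4)*4225) = 40449 + (65 + 4225/4) = 40449 + 4485/4 = 166281/4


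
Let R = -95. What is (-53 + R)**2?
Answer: 21904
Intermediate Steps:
(-53 + R)**2 = (-53 - 95)**2 = (-148)**2 = 21904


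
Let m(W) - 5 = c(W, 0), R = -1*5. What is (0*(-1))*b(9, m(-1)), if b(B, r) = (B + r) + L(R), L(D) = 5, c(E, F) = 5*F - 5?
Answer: 0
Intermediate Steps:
R = -5
c(E, F) = -5 + 5*F
m(W) = 0 (m(W) = 5 + (-5 + 5*0) = 5 + (-5 + 0) = 5 - 5 = 0)
b(B, r) = 5 + B + r (b(B, r) = (B + r) + 5 = 5 + B + r)
(0*(-1))*b(9, m(-1)) = (0*(-1))*(5 + 9 + 0) = 0*14 = 0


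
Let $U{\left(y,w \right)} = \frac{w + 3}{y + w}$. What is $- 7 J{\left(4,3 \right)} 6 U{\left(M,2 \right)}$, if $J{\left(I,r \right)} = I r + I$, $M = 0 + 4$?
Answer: $-560$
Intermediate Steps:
$M = 4$
$J{\left(I,r \right)} = I + I r$
$U{\left(y,w \right)} = \frac{3 + w}{w + y}$
$- 7 J{\left(4,3 \right)} 6 U{\left(M,2 \right)} = - 7 \cdot 4 \left(1 + 3\right) 6 \frac{3 + 2}{2 + 4} = - 7 \cdot 4 \cdot 4 \cdot 6 \cdot \frac{1}{6} \cdot 5 = \left(-7\right) 16 \cdot 6 \cdot \frac{1}{6} \cdot 5 = \left(-112\right) 6 \cdot \frac{5}{6} = \left(-672\right) \frac{5}{6} = -560$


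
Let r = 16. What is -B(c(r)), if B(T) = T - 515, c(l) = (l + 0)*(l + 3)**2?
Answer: -5261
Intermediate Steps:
c(l) = l*(3 + l)**2
B(T) = -515 + T
-B(c(r)) = -(-515 + 16*(3 + 16)**2) = -(-515 + 16*19**2) = -(-515 + 16*361) = -(-515 + 5776) = -1*5261 = -5261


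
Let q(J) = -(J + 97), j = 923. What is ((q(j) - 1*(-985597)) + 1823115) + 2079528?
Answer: 4887220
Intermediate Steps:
q(J) = -97 - J (q(J) = -(97 + J) = -97 - J)
((q(j) - 1*(-985597)) + 1823115) + 2079528 = (((-97 - 1*923) - 1*(-985597)) + 1823115) + 2079528 = (((-97 - 923) + 985597) + 1823115) + 2079528 = ((-1020 + 985597) + 1823115) + 2079528 = (984577 + 1823115) + 2079528 = 2807692 + 2079528 = 4887220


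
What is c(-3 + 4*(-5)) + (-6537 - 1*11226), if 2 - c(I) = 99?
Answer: -17860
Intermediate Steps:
c(I) = -97 (c(I) = 2 - 1*99 = 2 - 99 = -97)
c(-3 + 4*(-5)) + (-6537 - 1*11226) = -97 + (-6537 - 1*11226) = -97 + (-6537 - 11226) = -97 - 17763 = -17860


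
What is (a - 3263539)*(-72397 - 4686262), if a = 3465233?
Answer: -959792968346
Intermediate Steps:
(a - 3263539)*(-72397 - 4686262) = (3465233 - 3263539)*(-72397 - 4686262) = 201694*(-4758659) = -959792968346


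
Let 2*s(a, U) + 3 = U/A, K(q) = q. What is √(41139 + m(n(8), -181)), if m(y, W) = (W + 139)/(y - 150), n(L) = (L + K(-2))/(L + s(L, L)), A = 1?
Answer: 2*√2813196603/523 ≈ 202.83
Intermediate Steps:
s(a, U) = -3/2 + U/2 (s(a, U) = -3/2 + (U/1)/2 = -3/2 + (U*1)/2 = -3/2 + U/2)
n(L) = (-2 + L)/(-3/2 + 3*L/2) (n(L) = (L - 2)/(L + (-3/2 + L/2)) = (-2 + L)/(-3/2 + 3*L/2))
m(y, W) = (139 + W)/(-150 + y)
√(41139 + m(n(8), -181)) = √(41139 + (139 - 181)/(-150 + 2*(-2 + 8)/(3*(-1 + 8)))) = √(41139 - 42/(-150 + (⅔)*6/7)) = √(41139 - 42/(-150 + (⅔)*(⅐)*6)) = √(41139 - 42/(-150 + 4/7)) = √(41139 - 42/(-1046/7)) = √(41139 - 7/1046*(-42)) = √(41139 + 147/523) = √(21515844/523) = 2*√2813196603/523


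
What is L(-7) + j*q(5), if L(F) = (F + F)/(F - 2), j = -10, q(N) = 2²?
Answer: -346/9 ≈ -38.444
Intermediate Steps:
q(N) = 4
L(F) = 2*F/(-2 + F) (L(F) = (2*F)/(-2 + F) = 2*F/(-2 + F))
L(-7) + j*q(5) = 2*(-7)/(-2 - 7) - 10*4 = 2*(-7)/(-9) - 40 = 2*(-7)*(-⅑) - 40 = 14/9 - 40 = -346/9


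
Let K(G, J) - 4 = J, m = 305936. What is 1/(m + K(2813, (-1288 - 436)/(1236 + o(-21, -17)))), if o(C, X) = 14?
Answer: 625/191211638 ≈ 3.2686e-6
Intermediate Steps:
K(G, J) = 4 + J
1/(m + K(2813, (-1288 - 436)/(1236 + o(-21, -17)))) = 1/(305936 + (4 + (-1288 - 436)/(1236 + 14))) = 1/(305936 + (4 - 1724/1250)) = 1/(305936 + (4 - 1724*1/1250)) = 1/(305936 + (4 - 862/625)) = 1/(305936 + 1638/625) = 1/(191211638/625) = 625/191211638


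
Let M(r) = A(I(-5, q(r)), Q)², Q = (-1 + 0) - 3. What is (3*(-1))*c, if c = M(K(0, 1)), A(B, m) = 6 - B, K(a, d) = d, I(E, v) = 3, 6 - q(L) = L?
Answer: -27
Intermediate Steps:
q(L) = 6 - L
Q = -4 (Q = -1 - 3 = -4)
M(r) = 9 (M(r) = (6 - 1*3)² = (6 - 3)² = 3² = 9)
c = 9
(3*(-1))*c = (3*(-1))*9 = -3*9 = -27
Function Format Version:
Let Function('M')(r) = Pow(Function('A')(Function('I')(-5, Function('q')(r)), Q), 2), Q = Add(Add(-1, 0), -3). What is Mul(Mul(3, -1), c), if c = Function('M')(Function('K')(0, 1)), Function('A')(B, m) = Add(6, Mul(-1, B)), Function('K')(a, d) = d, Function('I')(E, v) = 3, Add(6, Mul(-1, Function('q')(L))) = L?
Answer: -27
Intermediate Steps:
Function('q')(L) = Add(6, Mul(-1, L))
Q = -4 (Q = Add(-1, -3) = -4)
Function('M')(r) = 9 (Function('M')(r) = Pow(Add(6, Mul(-1, 3)), 2) = Pow(Add(6, -3), 2) = Pow(3, 2) = 9)
c = 9
Mul(Mul(3, -1), c) = Mul(Mul(3, -1), 9) = Mul(-3, 9) = -27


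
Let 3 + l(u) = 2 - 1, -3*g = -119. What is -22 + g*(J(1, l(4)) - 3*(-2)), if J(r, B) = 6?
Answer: 454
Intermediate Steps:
g = 119/3 (g = -⅓*(-119) = 119/3 ≈ 39.667)
l(u) = -2 (l(u) = -3 + (2 - 1) = -3 + 1 = -2)
-22 + g*(J(1, l(4)) - 3*(-2)) = -22 + 119*(6 - 3*(-2))/3 = -22 + 119*(6 + 6)/3 = -22 + (119/3)*12 = -22 + 476 = 454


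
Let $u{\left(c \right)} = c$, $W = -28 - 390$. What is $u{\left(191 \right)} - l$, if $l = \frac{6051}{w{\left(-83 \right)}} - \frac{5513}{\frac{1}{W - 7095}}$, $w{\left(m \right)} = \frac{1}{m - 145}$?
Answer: $-40039350$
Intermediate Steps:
$w{\left(m \right)} = \frac{1}{-145 + m}$
$W = -418$ ($W = -28 - 390 = -418$)
$l = 40039541$ ($l = \frac{6051}{\frac{1}{-145 - 83}} - \frac{5513}{\frac{1}{-418 - 7095}} = \frac{6051}{\frac{1}{-228}} - \frac{5513}{\frac{1}{-7513}} = \frac{6051}{- \frac{1}{228}} - \frac{5513}{- \frac{1}{7513}} = 6051 \left(-228\right) - -41419169 = -1379628 + 41419169 = 40039541$)
$u{\left(191 \right)} - l = 191 - 40039541 = -40039350$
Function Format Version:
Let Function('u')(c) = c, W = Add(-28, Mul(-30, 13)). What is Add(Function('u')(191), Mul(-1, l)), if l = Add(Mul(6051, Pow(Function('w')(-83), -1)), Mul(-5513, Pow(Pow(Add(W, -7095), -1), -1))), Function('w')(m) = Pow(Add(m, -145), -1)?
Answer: -40039350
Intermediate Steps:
Function('w')(m) = Pow(Add(-145, m), -1)
W = -418 (W = Add(-28, -390) = -418)
l = 40039541 (l = Add(Mul(6051, Pow(Pow(Add(-145, -83), -1), -1)), Mul(-5513, Pow(Pow(Add(-418, -7095), -1), -1))) = Add(Mul(6051, Pow(Pow(-228, -1), -1)), Mul(-5513, Pow(Pow(-7513, -1), -1))) = Add(Mul(6051, Pow(Rational(-1, 228), -1)), Mul(-5513, Pow(Rational(-1, 7513), -1))) = Add(Mul(6051, -228), Mul(-5513, -7513)) = Add(-1379628, 41419169) = 40039541)
Add(Function('u')(191), Mul(-1, l)) = Add(191, Mul(-1, 40039541)) = Add(191, -40039541) = -40039350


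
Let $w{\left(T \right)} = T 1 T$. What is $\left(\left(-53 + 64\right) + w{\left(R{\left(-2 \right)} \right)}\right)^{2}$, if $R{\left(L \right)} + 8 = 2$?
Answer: $2209$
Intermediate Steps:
$R{\left(L \right)} = -6$ ($R{\left(L \right)} = -8 + 2 = -6$)
$w{\left(T \right)} = T^{2}$ ($w{\left(T \right)} = T T = T^{2}$)
$\left(\left(-53 + 64\right) + w{\left(R{\left(-2 \right)} \right)}\right)^{2} = \left(\left(-53 + 64\right) + \left(-6\right)^{2}\right)^{2} = \left(11 + 36\right)^{2} = 47^{2} = 2209$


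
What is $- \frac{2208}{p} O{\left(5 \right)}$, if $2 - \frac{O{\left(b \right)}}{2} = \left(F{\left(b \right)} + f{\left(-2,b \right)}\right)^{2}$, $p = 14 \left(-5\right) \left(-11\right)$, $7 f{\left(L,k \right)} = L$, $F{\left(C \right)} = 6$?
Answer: $\frac{3316416}{18865} \approx 175.8$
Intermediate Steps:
$f{\left(L,k \right)} = \frac{L}{7}$
$p = 770$ ($p = \left(-70\right) \left(-11\right) = 770$)
$O{\left(b \right)} = - \frac{3004}{49}$ ($O{\left(b \right)} = 4 - 2 \left(6 + \frac{1}{7} \left(-2\right)\right)^{2} = 4 - 2 \left(6 - \frac{2}{7}\right)^{2} = 4 - 2 \left(\frac{40}{7}\right)^{2} = 4 - \frac{3200}{49} = - \frac{3004}{49}$)
$- \frac{2208}{p} O{\left(5 \right)} = - \frac{2208}{770} \left(- \frac{3004}{49}\right) = \left(-2208\right) \frac{1}{770} \left(- \frac{3004}{49}\right) = \left(- \frac{1104}{385}\right) \left(- \frac{3004}{49}\right) = \frac{3316416}{18865}$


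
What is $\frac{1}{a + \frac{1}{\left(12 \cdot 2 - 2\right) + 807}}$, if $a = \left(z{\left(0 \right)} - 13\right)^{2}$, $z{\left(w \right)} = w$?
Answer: $\frac{829}{140102} \approx 0.0059171$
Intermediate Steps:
$a = 169$ ($a = \left(0 - 13\right)^{2} = \left(-13\right)^{2} = 169$)
$\frac{1}{a + \frac{1}{\left(12 \cdot 2 - 2\right) + 807}} = \frac{1}{169 + \frac{1}{\left(12 \cdot 2 - 2\right) + 807}} = \frac{1}{169 + \frac{1}{\left(24 - 2\right) + 807}} = \frac{1}{169 + \frac{1}{22 + 807}} = \frac{1}{169 + \frac{1}{829}} = \frac{1}{\frac{140102}{829}} = \frac{829}{140102}$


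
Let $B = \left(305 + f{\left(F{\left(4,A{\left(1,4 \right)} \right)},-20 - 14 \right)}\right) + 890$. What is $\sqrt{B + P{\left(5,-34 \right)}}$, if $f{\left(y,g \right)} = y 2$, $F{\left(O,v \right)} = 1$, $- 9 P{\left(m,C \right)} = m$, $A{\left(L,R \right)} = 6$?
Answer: $\frac{4 \sqrt{673}}{3} \approx 34.59$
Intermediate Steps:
$P{\left(m,C \right)} = - \frac{m}{9}$
$f{\left(y,g \right)} = 2 y$
$B = 1197$ ($B = \left(305 + 2 \cdot 1\right) + 890 = \left(305 + 2\right) + 890 = 307 + 890 = 1197$)
$\sqrt{B + P{\left(5,-34 \right)}} = \sqrt{1197 - \frac{5}{9}} = \sqrt{\frac{10768}{9}} = \frac{4 \sqrt{673}}{3}$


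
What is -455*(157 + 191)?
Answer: -158340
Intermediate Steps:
-455*(157 + 191) = -455*348 = -158340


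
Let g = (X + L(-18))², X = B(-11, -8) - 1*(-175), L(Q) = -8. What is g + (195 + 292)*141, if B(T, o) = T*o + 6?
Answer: 136788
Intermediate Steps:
B(T, o) = 6 + T*o
X = 269 (X = (6 - 11*(-8)) - 1*(-175) = (6 + 88) + 175 = 94 + 175 = 269)
g = 68121 (g = (269 - 8)² = 261² = 68121)
g + (195 + 292)*141 = 68121 + (195 + 292)*141 = 68121 + 487*141 = 68121 + 68667 = 136788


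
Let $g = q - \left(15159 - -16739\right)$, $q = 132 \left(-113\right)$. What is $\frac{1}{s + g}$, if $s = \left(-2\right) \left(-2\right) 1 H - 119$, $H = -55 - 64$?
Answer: $- \frac{1}{47409} \approx -2.1093 \cdot 10^{-5}$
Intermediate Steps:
$q = -14916$
$H = -119$
$s = -595$ ($s = \left(-2\right) \left(-2\right) 1 \left(-119\right) - 119 = 4 \cdot 1 \left(-119\right) - 119 = 4 \left(-119\right) - 119 = -476 - 119 = -595$)
$g = -46814$ ($g = -14916 - \left(15159 - -16739\right) = -14916 - \left(15159 + 16739\right) = -14916 - 31898 = -46814$)
$\frac{1}{s + g} = \frac{1}{-595 - 46814} = \frac{1}{-47409} = - \frac{1}{47409}$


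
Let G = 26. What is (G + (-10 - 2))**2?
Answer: 196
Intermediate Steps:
(G + (-10 - 2))**2 = (26 + (-10 - 2))**2 = (26 - 12)**2 = 14**2 = 196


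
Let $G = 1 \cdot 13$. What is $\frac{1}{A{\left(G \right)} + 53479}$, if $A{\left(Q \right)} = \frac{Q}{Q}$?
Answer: $\frac{1}{53480} \approx 1.8699 \cdot 10^{-5}$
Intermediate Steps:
$G = 13$
$A{\left(Q \right)} = 1$
$\frac{1}{A{\left(G \right)} + 53479} = \frac{1}{1 + 53479} = \frac{1}{53480}$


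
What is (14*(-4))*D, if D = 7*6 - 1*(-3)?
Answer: -2520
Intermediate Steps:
D = 45 (D = 42 + 3 = 45)
(14*(-4))*D = (14*(-4))*45 = -56*45 = -2520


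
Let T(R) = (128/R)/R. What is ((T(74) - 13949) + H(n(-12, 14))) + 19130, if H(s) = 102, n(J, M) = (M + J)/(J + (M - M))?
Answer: 7232459/1369 ≈ 5283.0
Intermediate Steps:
n(J, M) = (J + M)/J (n(J, M) = (J + M)/(J + 0) = (J + M)/J)
T(R) = 128/R²
((T(74) - 13949) + H(n(-12, 14))) + 19130 = ((128/74² - 13949) + 102) + 19130 = ((128*(1/5476) - 13949) + 102) + 19130 = ((32/1369 - 13949) + 102) + 19130 = (-19096149/1369 + 102) + 19130 = -18956511/1369 + 19130 = 7232459/1369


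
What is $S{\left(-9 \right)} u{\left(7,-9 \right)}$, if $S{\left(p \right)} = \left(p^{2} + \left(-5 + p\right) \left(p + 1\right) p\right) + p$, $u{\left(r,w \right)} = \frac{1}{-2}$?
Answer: $468$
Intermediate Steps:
$u{\left(r,w \right)} = - \frac{1}{2}$
$S{\left(p \right)} = p + p^{2} + p \left(1 + p\right) \left(-5 + p\right)$ ($S{\left(p \right)} = \left(p^{2} + \left(-5 + p\right) \left(1 + p\right) p\right) + p = \left(p^{2} + \left(1 + p\right) \left(-5 + p\right) p\right) + p = \left(p^{2} + p \left(1 + p\right) \left(-5 + p\right)\right) + p = p + p^{2} + p \left(1 + p\right) \left(-5 + p\right)$)
$S{\left(-9 \right)} u{\left(7,-9 \right)} = - 9 \left(-4 + \left(-9\right)^{2} - -27\right) \left(- \frac{1}{2}\right) = - 9 \left(-4 + 81 + 27\right) \left(- \frac{1}{2}\right) = \left(-9\right) 104 \left(- \frac{1}{2}\right) = \left(-936\right) \left(- \frac{1}{2}\right) = 468$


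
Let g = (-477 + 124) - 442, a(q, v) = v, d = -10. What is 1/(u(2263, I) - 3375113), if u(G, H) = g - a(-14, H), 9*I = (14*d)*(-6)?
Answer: -3/10128004 ≈ -2.9621e-7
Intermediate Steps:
g = -795 (g = -353 - 442 = -795)
I = 280/3 (I = ((14*(-10))*(-6))/9 = (-140*(-6))/9 = (⅑)*840 = 280/3 ≈ 93.333)
u(G, H) = -795 - H
1/(u(2263, I) - 3375113) = 1/((-795 - 1*280/3) - 3375113) = 1/((-795 - 280/3) - 3375113) = 1/(-2665/3 - 3375113) = 1/(-10128004/3) = -3/10128004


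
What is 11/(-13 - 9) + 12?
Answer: 23/2 ≈ 11.500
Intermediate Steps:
11/(-13 - 9) + 12 = 11/(-22) + 12 = -1/22*11 + 12 = -½ + 12 = 23/2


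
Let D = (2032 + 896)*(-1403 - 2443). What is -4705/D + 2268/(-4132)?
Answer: -6380176631/11632703904 ≈ -0.54847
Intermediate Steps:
D = -11261088 (D = 2928*(-3846) = -11261088)
-4705/D + 2268/(-4132) = -4705/(-11261088) + 2268/(-4132) = -4705*(-1/11261088) + 2268*(-1/4132) = 4705/11261088 - 567/1033 = -6380176631/11632703904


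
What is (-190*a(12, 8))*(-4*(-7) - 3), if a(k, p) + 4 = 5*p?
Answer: -171000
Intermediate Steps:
a(k, p) = -4 + 5*p
(-190*a(12, 8))*(-4*(-7) - 3) = (-190*(-4 + 5*8))*(-4*(-7) - 3) = (-190*(-4 + 40))*(28 - 3) = -190*36*25 = -6840*25 = -171000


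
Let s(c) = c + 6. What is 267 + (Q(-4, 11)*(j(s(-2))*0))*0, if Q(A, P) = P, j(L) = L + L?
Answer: 267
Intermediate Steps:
s(c) = 6 + c
j(L) = 2*L
267 + (Q(-4, 11)*(j(s(-2))*0))*0 = 267 + (11*((2*(6 - 2))*0))*0 = 267 + (11*((2*4)*0))*0 = 267 + (11*(8*0))*0 = 267 + (11*0)*0 = 267 + 0*0 = 267 + 0 = 267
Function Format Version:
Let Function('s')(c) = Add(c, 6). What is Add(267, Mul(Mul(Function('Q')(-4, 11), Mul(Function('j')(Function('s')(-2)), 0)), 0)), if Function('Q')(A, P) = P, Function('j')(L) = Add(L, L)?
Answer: 267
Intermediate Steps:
Function('s')(c) = Add(6, c)
Function('j')(L) = Mul(2, L)
Add(267, Mul(Mul(Function('Q')(-4, 11), Mul(Function('j')(Function('s')(-2)), 0)), 0)) = Add(267, Mul(Mul(11, Mul(Mul(2, Add(6, -2)), 0)), 0)) = Add(267, Mul(Mul(11, Mul(Mul(2, 4), 0)), 0)) = Add(267, Mul(Mul(11, Mul(8, 0)), 0)) = Add(267, Mul(Mul(11, 0), 0)) = Add(267, Mul(0, 0)) = Add(267, 0) = 267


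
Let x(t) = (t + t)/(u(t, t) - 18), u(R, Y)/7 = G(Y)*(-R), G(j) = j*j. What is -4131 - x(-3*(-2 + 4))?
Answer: -1028617/249 ≈ -4131.0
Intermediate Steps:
G(j) = j²
u(R, Y) = -7*R*Y² (u(R, Y) = 7*(Y²*(-R)) = 7*(-R*Y²) = -7*R*Y²)
x(t) = 2*t/(-18 - 7*t³) (x(t) = (t + t)/(-7*t*t² - 18) = (2*t)/(-7*t³ - 18) = (2*t)/(-18 - 7*t³) = 2*t/(-18 - 7*t³))
-4131 - x(-3*(-2 + 4)) = -4131 - (-2)*(-3*(-2 + 4))/(18 + 7*(-3*(-2 + 4))³) = -4131 - (-2)*(-3*2)/(18 + 7*(-3*2)³) = -4131 - (-2)*(-6)/(18 + 7*(-6)³) = -4131 - (-2)*(-6)/(18 + 7*(-216)) = -4131 - (-2)*(-6)/(18 - 1512) = -4131 - (-2)*(-6)/(-1494) = -4131 - (-2)*(-6)*(-1)/1494 = -4131 - 1*(-2/249) = -4131 + 2/249 = -1028617/249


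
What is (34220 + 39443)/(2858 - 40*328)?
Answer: -73663/10262 ≈ -7.1782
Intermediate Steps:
(34220 + 39443)/(2858 - 40*328) = 73663/(2858 - 13120) = 73663/(-10262) = 73663*(-1/10262) = -73663/10262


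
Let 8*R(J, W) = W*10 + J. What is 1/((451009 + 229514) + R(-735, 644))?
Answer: 8/5449889 ≈ 1.4679e-6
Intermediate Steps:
R(J, W) = J/8 + 5*W/4 (R(J, W) = (W*10 + J)/8 = (10*W + J)/8 = (J + 10*W)/8 = J/8 + 5*W/4)
1/((451009 + 229514) + R(-735, 644)) = 1/((451009 + 229514) + ((⅛)*(-735) + (5/4)*644)) = 1/(680523 + (-735/8 + 805)) = 1/(680523 + 5705/8) = 1/(5449889/8) = 8/5449889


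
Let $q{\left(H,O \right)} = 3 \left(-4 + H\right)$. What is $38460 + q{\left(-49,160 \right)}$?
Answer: $38301$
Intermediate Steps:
$q{\left(H,O \right)} = -12 + 3 H$
$38460 + q{\left(-49,160 \right)} = 38460 + \left(-12 + 3 \left(-49\right)\right) = 38460 - 159 = 38301$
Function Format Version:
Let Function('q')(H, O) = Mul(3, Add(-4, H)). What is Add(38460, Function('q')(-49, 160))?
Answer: 38301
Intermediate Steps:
Function('q')(H, O) = Add(-12, Mul(3, H))
Add(38460, Function('q')(-49, 160)) = Add(38460, Add(-12, Mul(3, -49))) = Add(38460, Add(-12, -147)) = Add(38460, -159) = 38301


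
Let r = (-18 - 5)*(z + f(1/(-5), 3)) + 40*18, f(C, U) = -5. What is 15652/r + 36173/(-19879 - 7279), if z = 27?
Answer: 208667997/2905906 ≈ 71.808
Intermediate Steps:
r = 214 (r = (-18 - 5)*(27 - 5) + 40*18 = -23*22 + 720 = -506 + 720 = 214)
15652/r + 36173/(-19879 - 7279) = 15652/214 + 36173/(-19879 - 7279) = 15652*(1/214) + 36173/(-27158) = 7826/107 + 36173*(-1/27158) = 7826/107 - 36173/27158 = 208667997/2905906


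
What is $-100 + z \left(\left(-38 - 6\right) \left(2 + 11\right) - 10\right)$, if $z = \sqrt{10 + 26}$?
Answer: $-3592$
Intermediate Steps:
$z = 6$ ($z = \sqrt{36} = 6$)
$-100 + z \left(\left(-38 - 6\right) \left(2 + 11\right) - 10\right) = -100 + 6 \left(\left(-38 - 6\right) \left(2 + 11\right) - 10\right) = -100 + 6 \left(\left(-44\right) 13 - 10\right) = -100 + 6 \left(-572 - 10\right) = -100 + 6 \left(-582\right) = -100 - 3492 = -3592$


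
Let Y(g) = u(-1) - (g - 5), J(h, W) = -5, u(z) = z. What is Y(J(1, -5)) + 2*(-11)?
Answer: -13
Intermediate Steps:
Y(g) = 4 - g (Y(g) = -1 - (g - 5) = -1 - (-5 + g) = -1 + (5 - g) = 4 - g)
Y(J(1, -5)) + 2*(-11) = (4 - 1*(-5)) + 2*(-11) = (4 + 5) - 22 = 9 - 22 = -13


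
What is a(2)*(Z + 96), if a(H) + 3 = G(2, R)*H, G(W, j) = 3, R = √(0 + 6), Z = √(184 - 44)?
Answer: 288 + 6*√35 ≈ 323.50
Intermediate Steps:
Z = 2*√35 (Z = √140 = 2*√35 ≈ 11.832)
R = √6 ≈ 2.4495
a(H) = -3 + 3*H
a(2)*(Z + 96) = (-3 + 3*2)*(2*√35 + 96) = (-3 + 6)*(96 + 2*√35) = 3*(96 + 2*√35) = 288 + 6*√35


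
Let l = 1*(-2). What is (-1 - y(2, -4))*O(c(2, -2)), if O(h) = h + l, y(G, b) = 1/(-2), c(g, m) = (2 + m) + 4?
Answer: -1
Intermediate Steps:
c(g, m) = 6 + m
y(G, b) = -½
l = -2
O(h) = -2 + h (O(h) = h - 2 = -2 + h)
(-1 - y(2, -4))*O(c(2, -2)) = (-1 - 1*(-½))*(-2 + (6 - 2)) = (-1 + ½)*(-2 + 4) = -½*2 = -1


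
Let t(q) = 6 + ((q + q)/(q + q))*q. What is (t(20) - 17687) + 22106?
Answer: 4445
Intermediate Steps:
t(q) = 6 + q (t(q) = 6 + ((2*q)/((2*q)))*q = 6 + ((2*q)*(1/(2*q)))*q = 6 + 1*q = 6 + q)
(t(20) - 17687) + 22106 = ((6 + 20) - 17687) + 22106 = (26 - 17687) + 22106 = -17661 + 22106 = 4445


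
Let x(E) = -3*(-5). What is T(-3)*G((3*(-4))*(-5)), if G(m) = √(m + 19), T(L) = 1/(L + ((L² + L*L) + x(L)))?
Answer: √79/30 ≈ 0.29627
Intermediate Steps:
x(E) = 15
T(L) = 1/(15 + L + 2*L²) (T(L) = 1/(L + ((L² + L*L) + 15)) = 1/(L + ((L² + L²) + 15)) = 1/(L + (2*L² + 15)) = 1/(L + (15 + 2*L²)) = 1/(15 + L + 2*L²))
G(m) = √(19 + m)
T(-3)*G((3*(-4))*(-5)) = √(19 + (3*(-4))*(-5))/(15 - 3 + 2*(-3)²) = √(19 - 12*(-5))/(15 - 3 + 2*9) = √(19 + 60)/(15 - 3 + 18) = √79/30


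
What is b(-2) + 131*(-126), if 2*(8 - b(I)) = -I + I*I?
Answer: -16501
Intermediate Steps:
b(I) = 8 + I/2 - I²/2 (b(I) = 8 - (-I + I*I)/2 = 8 - (-I + I²)/2 = 8 - (I² - I)/2 = 8 + (I/2 - I²/2) = 8 + I/2 - I²/2)
b(-2) + 131*(-126) = (8 + (½)*(-2) - ½*(-2)²) + 131*(-126) = (8 - 1 - ½*4) - 16506 = (8 - 1 - 2) - 16506 = 5 - 16506 = -16501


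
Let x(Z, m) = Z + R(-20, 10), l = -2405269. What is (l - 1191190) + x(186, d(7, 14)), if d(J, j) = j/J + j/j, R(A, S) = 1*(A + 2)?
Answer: -3596291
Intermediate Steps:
R(A, S) = 2 + A (R(A, S) = 1*(2 + A) = 2 + A)
d(J, j) = 1 + j/J (d(J, j) = j/J + 1 = 1 + j/J)
x(Z, m) = -18 + Z (x(Z, m) = Z + (2 - 20) = Z - 18 = -18 + Z)
(l - 1191190) + x(186, d(7, 14)) = (-2405269 - 1191190) + (-18 + 186) = -3596459 + 168 = -3596291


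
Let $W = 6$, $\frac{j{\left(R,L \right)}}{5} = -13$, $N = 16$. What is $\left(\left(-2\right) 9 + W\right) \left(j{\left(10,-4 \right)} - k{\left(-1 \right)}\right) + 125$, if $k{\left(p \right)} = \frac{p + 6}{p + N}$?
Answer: $909$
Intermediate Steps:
$j{\left(R,L \right)} = -65$ ($j{\left(R,L \right)} = 5 \left(-13\right) = -65$)
$k{\left(p \right)} = \frac{6 + p}{16 + p}$ ($k{\left(p \right)} = \frac{p + 6}{p + 16} = \frac{6 + p}{16 + p}$)
$\left(\left(-2\right) 9 + W\right) \left(j{\left(10,-4 \right)} - k{\left(-1 \right)}\right) + 125 = \left(\left(-2\right) 9 + 6\right) \left(-65 - \frac{6 - 1}{16 - 1}\right) + 125 = \left(-18 + 6\right) \left(-65 - \frac{1}{15} \cdot 5\right) + 125 = - 12 \left(-65 - \frac{1}{15} \cdot 5\right) + 125 = - 12 \left(-65 - \frac{1}{3}\right) + 125 = \left(-12\right) \left(- \frac{196}{3}\right) + 125 = 784 + 125 = 909$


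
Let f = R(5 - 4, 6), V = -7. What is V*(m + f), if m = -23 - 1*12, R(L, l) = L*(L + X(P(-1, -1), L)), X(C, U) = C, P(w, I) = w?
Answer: 245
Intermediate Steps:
R(L, l) = L*(-1 + L) (R(L, l) = L*(L - 1) = L*(-1 + L))
m = -35 (m = -23 - 12 = -35)
f = 0 (f = (5 - 4)*(-1 + (5 - 4)) = 1*(-1 + 1) = 1*0 = 0)
V*(m + f) = -7*(-35 + 0) = -7*(-35) = 245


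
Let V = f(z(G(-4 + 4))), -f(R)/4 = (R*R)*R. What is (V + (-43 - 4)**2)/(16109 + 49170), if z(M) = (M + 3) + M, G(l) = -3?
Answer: 2317/65279 ≈ 0.035494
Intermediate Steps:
z(M) = 3 + 2*M (z(M) = (3 + M) + M = 3 + 2*M)
f(R) = -4*R**3 (f(R) = -4*R*R*R = -4*R**2*R = -4*R**3)
V = 108 (V = -4*(3 + 2*(-3))**3 = -4*(3 - 6)**3 = -4*(-3)**3 = -4*(-27) = 108)
(V + (-43 - 4)**2)/(16109 + 49170) = (108 + (-43 - 4)**2)/(16109 + 49170) = (108 + (-47)**2)/65279 = (108 + 2209)*(1/65279) = 2317*(1/65279) = 2317/65279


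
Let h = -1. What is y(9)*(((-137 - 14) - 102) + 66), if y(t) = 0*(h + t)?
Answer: 0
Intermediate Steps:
y(t) = 0 (y(t) = 0*(-1 + t) = 0)
y(9)*(((-137 - 14) - 102) + 66) = 0*(((-137 - 14) - 102) + 66) = 0*((-151 - 102) + 66) = 0*(-253 + 66) = 0*(-187) = 0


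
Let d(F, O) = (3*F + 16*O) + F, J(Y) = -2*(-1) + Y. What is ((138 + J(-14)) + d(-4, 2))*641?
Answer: 91022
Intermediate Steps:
J(Y) = 2 + Y
d(F, O) = 4*F + 16*O
((138 + J(-14)) + d(-4, 2))*641 = ((138 + (2 - 14)) + (4*(-4) + 16*2))*641 = ((138 - 12) + (-16 + 32))*641 = (126 + 16)*641 = 142*641 = 91022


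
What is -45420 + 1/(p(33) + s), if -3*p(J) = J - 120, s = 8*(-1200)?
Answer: -434714821/9571 ≈ -45420.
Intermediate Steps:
s = -9600
p(J) = 40 - J/3 (p(J) = -(J - 120)/3 = -(-120 + J)/3 = 40 - J/3)
-45420 + 1/(p(33) + s) = -45420 + 1/((40 - ⅓*33) - 9600) = -45420 + 1/((40 - 11) - 9600) = -45420 + 1/(29 - 9600) = -45420 + 1/(-9571) = -45420 - 1/9571 = -434714821/9571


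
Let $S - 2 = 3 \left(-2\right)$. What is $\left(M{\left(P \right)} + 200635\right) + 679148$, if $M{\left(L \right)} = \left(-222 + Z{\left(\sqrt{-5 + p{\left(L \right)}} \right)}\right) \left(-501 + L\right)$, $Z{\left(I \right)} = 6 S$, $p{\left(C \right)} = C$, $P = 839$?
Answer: $796635$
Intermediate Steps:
$S = -4$ ($S = 2 + 3 \left(-2\right) = 2 - 6 = -4$)
$Z{\left(I \right)} = -24$ ($Z{\left(I \right)} = 6 \left(-4\right) = -24$)
$M{\left(L \right)} = 123246 - 246 L$ ($M{\left(L \right)} = \left(-222 - 24\right) \left(-501 + L\right) = - 246 \left(-501 + L\right) = 123246 - 246 L$)
$\left(M{\left(P \right)} + 200635\right) + 679148 = \left(\left(123246 - 206394\right) + 200635\right) + 679148 = \left(-83148 + 200635\right) + 679148 = 117487 + 679148 = 796635$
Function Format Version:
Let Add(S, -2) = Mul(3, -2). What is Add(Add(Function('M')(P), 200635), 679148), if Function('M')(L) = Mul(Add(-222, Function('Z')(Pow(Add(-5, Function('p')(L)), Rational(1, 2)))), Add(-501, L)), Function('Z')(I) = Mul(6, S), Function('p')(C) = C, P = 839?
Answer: 796635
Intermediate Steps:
S = -4 (S = Add(2, Mul(3, -2)) = Add(2, -6) = -4)
Function('Z')(I) = -24 (Function('Z')(I) = Mul(6, -4) = -24)
Function('M')(L) = Add(123246, Mul(-246, L)) (Function('M')(L) = Mul(Add(-222, -24), Add(-501, L)) = Mul(-246, Add(-501, L)) = Add(123246, Mul(-246, L)))
Add(Add(Function('M')(P), 200635), 679148) = Add(Add(Add(123246, Mul(-246, 839)), 200635), 679148) = Add(Add(Add(123246, -206394), 200635), 679148) = Add(Add(-83148, 200635), 679148) = Add(117487, 679148) = 796635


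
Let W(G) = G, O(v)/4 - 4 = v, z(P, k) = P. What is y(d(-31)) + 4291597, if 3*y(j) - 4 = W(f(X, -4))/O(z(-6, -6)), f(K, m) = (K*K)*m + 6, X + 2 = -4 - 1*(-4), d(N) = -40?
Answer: 17166395/4 ≈ 4.2916e+6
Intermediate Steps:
X = -2 (X = -2 + (-4 - 1*(-4)) = -2 + (-4 + 4) = -2 + 0 = -2)
f(K, m) = 6 + m*K² (f(K, m) = K²*m + 6 = m*K² + 6 = 6 + m*K²)
O(v) = 16 + 4*v
y(j) = 7/4 (y(j) = 4/3 + ((6 - 4*(-2)²)/(16 + 4*(-6)))/3 = 4/3 + ((6 - 4*4)/(16 - 24))/3 = 4/3 + ((6 - 16)/(-8))/3 = 4/3 + (-10*(-⅛))/3 = 4/3 + (⅓)*(5/4) = 4/3 + 5/12 = 7/4)
y(d(-31)) + 4291597 = 7/4 + 4291597 = 17166395/4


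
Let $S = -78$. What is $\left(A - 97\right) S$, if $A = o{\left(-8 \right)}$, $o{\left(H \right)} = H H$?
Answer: $2574$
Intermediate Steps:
$o{\left(H \right)} = H^{2}$
$A = 64$ ($A = \left(-8\right)^{2} = 64$)
$\left(A - 97\right) S = \left(64 - 97\right) \left(-78\right) = \left(-33\right) \left(-78\right) = 2574$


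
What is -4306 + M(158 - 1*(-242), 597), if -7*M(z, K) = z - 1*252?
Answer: -30290/7 ≈ -4327.1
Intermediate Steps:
M(z, K) = 36 - z/7 (M(z, K) = -(z - 1*252)/7 = -(z - 252)/7 = -(-252 + z)/7 = 36 - z/7)
-4306 + M(158 - 1*(-242), 597) = -4306 + (36 - (158 - 1*(-242))/7) = -4306 + (36 - (158 + 242)/7) = -4306 + (36 - ⅐*400) = -4306 + (36 - 400/7) = -4306 - 148/7 = -30290/7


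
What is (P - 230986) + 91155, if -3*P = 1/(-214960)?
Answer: -90174215279/644880 ≈ -1.3983e+5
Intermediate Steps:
P = 1/644880 (P = -1/3/(-214960) = -1/3*(-1/214960) = 1/644880 ≈ 1.5507e-6)
(P - 230986) + 91155 = (1/644880 - 230986) + 91155 = -148958251679/644880 + 91155 = -90174215279/644880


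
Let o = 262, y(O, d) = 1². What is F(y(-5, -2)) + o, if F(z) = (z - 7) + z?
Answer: 257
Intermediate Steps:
y(O, d) = 1
F(z) = -7 + 2*z (F(z) = (-7 + z) + z = -7 + 2*z)
F(y(-5, -2)) + o = (-7 + 2*1) + 262 = (-7 + 2) + 262 = -5 + 262 = 257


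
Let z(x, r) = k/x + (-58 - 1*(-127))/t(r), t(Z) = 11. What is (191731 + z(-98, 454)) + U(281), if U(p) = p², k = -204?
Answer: 145907491/539 ≈ 2.7070e+5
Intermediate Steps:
z(x, r) = 69/11 - 204/x (z(x, r) = -204/x + (-58 - 1*(-127))/11 = -204/x + (-58 + 127)*(1/11) = -204/x + 69*(1/11) = -204/x + 69/11 = 69/11 - 204/x)
(191731 + z(-98, 454)) + U(281) = (191731 + (69/11 - 204/(-98))) + 281² = (191731 + (69/11 - 204*(-1/98))) + 78961 = (191731 + (69/11 + 102/49)) + 78961 = (191731 + 4503/539) + 78961 = 103347512/539 + 78961 = 145907491/539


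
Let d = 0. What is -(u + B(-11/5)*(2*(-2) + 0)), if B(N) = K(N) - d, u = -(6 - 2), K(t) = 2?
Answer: 12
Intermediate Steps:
u = -4 (u = -1*4 = -4)
B(N) = 2 (B(N) = 2 - 1*0 = 2 + 0 = 2)
-(u + B(-11/5)*(2*(-2) + 0)) = -(-4 + 2*(2*(-2) + 0)) = -(-4 + 2*(-4 + 0)) = -(-4 + 2*(-4)) = -(-4 - 8) = -1*(-12) = 12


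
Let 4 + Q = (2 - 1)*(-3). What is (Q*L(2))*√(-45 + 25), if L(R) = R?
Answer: -28*I*√5 ≈ -62.61*I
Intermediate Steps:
Q = -7 (Q = -4 + (2 - 1)*(-3) = -4 + 1*(-3) = -4 - 3 = -7)
(Q*L(2))*√(-45 + 25) = (-7*2)*√(-45 + 25) = -28*I*√5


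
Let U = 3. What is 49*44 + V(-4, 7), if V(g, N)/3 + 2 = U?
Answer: 2159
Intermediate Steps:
V(g, N) = 3 (V(g, N) = -6 + 3*3 = -6 + 9 = 3)
49*44 + V(-4, 7) = 49*44 + 3 = 2156 + 3 = 2159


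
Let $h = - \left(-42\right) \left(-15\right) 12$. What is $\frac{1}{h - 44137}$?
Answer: $- \frac{1}{51697} \approx -1.9343 \cdot 10^{-5}$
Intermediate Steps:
$h = -7560$ ($h = - 630 \cdot 12 = \left(-1\right) 7560 = -7560$)
$\frac{1}{h - 44137} = \frac{1}{-7560 - 44137} = \frac{1}{-51697} = - \frac{1}{51697}$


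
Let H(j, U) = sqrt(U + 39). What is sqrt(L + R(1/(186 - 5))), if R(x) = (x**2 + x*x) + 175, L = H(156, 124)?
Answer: sqrt(5733177 + 32761*sqrt(163))/181 ≈ 13.703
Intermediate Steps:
H(j, U) = sqrt(39 + U)
L = sqrt(163) (L = sqrt(39 + 124) = sqrt(163) ≈ 12.767)
R(x) = 175 + 2*x**2 (R(x) = (x**2 + x**2) + 175 = 2*x**2 + 175 = 175 + 2*x**2)
sqrt(L + R(1/(186 - 5))) = sqrt(sqrt(163) + (175 + 2*(1/(186 - 5))**2)) = sqrt(sqrt(163) + (175 + 2*(1/181)**2)) = sqrt(sqrt(163) + (175 + 2*(1/32761))) = sqrt(sqrt(163) + (175 + 2/32761)) = sqrt(sqrt(163) + 5733177/32761) = sqrt(5733177/32761 + sqrt(163))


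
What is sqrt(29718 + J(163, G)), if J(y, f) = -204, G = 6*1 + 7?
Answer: sqrt(29514) ≈ 171.80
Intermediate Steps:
G = 13 (G = 6 + 7 = 13)
sqrt(29718 + J(163, G)) = sqrt(29718 - 204) = sqrt(29514)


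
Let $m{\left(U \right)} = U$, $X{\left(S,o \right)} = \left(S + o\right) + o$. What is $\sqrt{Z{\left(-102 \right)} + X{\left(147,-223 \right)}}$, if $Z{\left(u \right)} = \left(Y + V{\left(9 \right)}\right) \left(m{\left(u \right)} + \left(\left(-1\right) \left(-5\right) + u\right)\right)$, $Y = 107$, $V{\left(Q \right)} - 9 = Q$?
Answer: $i \sqrt{25174} \approx 158.66 i$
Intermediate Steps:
$X{\left(S,o \right)} = S + 2 o$
$V{\left(Q \right)} = 9 + Q$
$Z{\left(u \right)} = 625 + 250 u$ ($Z{\left(u \right)} = \left(107 + \left(9 + 9\right)\right) \left(u + \left(\left(-1\right) \left(-5\right) + u\right)\right) = \left(107 + 18\right) \left(u + \left(5 + u\right)\right) = 125 \left(5 + 2 u\right) = 625 + 250 u$)
$\sqrt{Z{\left(-102 \right)} + X{\left(147,-223 \right)}} = \sqrt{\left(625 + 250 \left(-102\right)\right) + \left(147 + 2 \left(-223\right)\right)} = \sqrt{\left(625 - 25500\right) + \left(147 - 446\right)} = \sqrt{-24875 - 299} = \sqrt{-25174} = i \sqrt{25174}$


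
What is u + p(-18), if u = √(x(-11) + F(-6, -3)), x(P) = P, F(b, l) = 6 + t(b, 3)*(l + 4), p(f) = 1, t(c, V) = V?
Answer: 1 + I*√2 ≈ 1.0 + 1.4142*I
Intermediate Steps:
F(b, l) = 18 + 3*l (F(b, l) = 6 + 3*(l + 4) = 6 + 3*(4 + l) = 6 + (12 + 3*l) = 18 + 3*l)
u = I*√2 (u = √(-11 + (18 + 3*(-3))) = √(-11 + (18 - 9)) = √(-11 + 9) = √(-2) = I*√2 ≈ 1.4142*I)
u + p(-18) = I*√2 + 1 = 1 + I*√2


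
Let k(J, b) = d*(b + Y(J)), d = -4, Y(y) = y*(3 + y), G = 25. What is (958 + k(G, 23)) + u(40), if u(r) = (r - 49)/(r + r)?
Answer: -154729/80 ≈ -1934.1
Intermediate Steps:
u(r) = (-49 + r)/(2*r) (u(r) = (-49 + r)/((2*r)) = (-49 + r)*(1/(2*r)) = (-49 + r)/(2*r))
k(J, b) = -4*b - 4*J*(3 + J) (k(J, b) = -4*(b + J*(3 + J)) = -4*b - 4*J*(3 + J))
(958 + k(G, 23)) + u(40) = (958 + (-4*23 - 4*25*(3 + 25))) + (½)*(-49 + 40)/40 = (958 + (-92 - 4*25*28)) + (½)*(1/40)*(-9) = (958 + (-92 - 2800)) - 9/80 = (958 - 2892) - 9/80 = -1934 - 9/80 = -154729/80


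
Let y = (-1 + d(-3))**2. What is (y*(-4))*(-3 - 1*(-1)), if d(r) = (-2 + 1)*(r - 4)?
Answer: 288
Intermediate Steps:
d(r) = 4 - r (d(r) = -(-4 + r) = 4 - r)
y = 36 (y = (-1 + (4 - 1*(-3)))**2 = (-1 + (4 + 3))**2 = (-1 + 7)**2 = 6**2 = 36)
(y*(-4))*(-3 - 1*(-1)) = (36*(-4))*(-3 - 1*(-1)) = -144*(-3 + 1) = -144*(-2) = 288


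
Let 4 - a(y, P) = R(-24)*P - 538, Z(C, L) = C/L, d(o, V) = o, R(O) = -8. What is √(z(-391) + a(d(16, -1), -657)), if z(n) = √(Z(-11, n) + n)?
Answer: √(-720681034 + 391*I*√59772170)/391 ≈ 0.14399 + 68.659*I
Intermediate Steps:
z(n) = √(n - 11/n) (z(n) = √(-11/n + n) = √(n - 11/n))
a(y, P) = 542 + 8*P (a(y, P) = 4 - (-8*P - 538) = 4 - (-538 - 8*P) = 4 + (538 + 8*P) = 542 + 8*P)
√(z(-391) + a(d(16, -1), -657)) = √(√(-391 - 11/(-391)) + (542 + 8*(-657))) = √(√(-391 - 11*(-1/391)) + (542 - 5256)) = √(√(-391 + 11/391) - 4714) = √(√(-152870/391) - 4714) = √(I*√59772170/391 - 4714) = √(-4714 + I*√59772170/391)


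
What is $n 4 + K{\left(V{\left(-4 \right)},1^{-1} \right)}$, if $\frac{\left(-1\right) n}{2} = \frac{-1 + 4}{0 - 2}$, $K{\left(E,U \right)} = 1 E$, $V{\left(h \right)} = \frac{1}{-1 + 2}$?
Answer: $13$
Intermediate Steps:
$V{\left(h \right)} = 1$ ($V{\left(h \right)} = 1^{-1} = 1$)
$K{\left(E,U \right)} = E$
$n = 3$ ($n = - 2 \frac{-1 + 4}{0 - 2} = - 2 \frac{3}{-2} = - 2 \cdot 3 \left(- \frac{1}{2}\right) = \left(-2\right) \left(- \frac{3}{2}\right) = 3$)
$n 4 + K{\left(V{\left(-4 \right)},1^{-1} \right)} = 3 \cdot 4 + 1 = 12 + 1 = 13$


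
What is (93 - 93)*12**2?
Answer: 0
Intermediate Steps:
(93 - 93)*12**2 = 0*144 = 0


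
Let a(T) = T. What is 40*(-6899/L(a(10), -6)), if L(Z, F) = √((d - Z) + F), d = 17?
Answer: -275960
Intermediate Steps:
L(Z, F) = √(17 + F - Z) (L(Z, F) = √((17 - Z) + F) = √(17 + F - Z))
40*(-6899/L(a(10), -6)) = 40*(-6899/√(17 - 6 - 1*10)) = 40*(-6899/√(17 - 6 - 10)) = 40*(-6899/(√1)) = 40*(-6899/1) = 40*(-6899*1) = 40*(-6899) = -275960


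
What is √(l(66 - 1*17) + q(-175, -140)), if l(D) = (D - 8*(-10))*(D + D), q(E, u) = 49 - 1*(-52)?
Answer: √12743 ≈ 112.88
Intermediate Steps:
q(E, u) = 101 (q(E, u) = 49 + 52 = 101)
l(D) = 2*D*(80 + D) (l(D) = (D + 80)*(2*D) = (80 + D)*(2*D) = 2*D*(80 + D))
√(l(66 - 1*17) + q(-175, -140)) = √(2*(66 - 1*17)*(80 + (66 - 1*17)) + 101) = √(2*(66 - 17)*(80 + (66 - 17)) + 101) = √(2*49*(80 + 49) + 101) = √(2*49*129 + 101) = √(12642 + 101) = √12743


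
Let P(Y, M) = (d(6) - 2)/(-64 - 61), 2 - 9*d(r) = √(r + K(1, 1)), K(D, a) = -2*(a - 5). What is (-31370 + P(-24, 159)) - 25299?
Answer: -63752609/1125 + √14/1125 ≈ -56669.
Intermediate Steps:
K(D, a) = 10 - 2*a (K(D, a) = -2*(-5 + a) = 10 - 2*a)
d(r) = 2/9 - √(8 + r)/9 (d(r) = 2/9 - √(r + (10 - 2*1))/9 = 2/9 - √(r + (10 - 2))/9 = 2/9 - √(r + 8)/9 = 2/9 - √(8 + r)/9)
P(Y, M) = 16/1125 + √14/1125 (P(Y, M) = ((2/9 - √(8 + 6)/9) - 2)/(-64 - 61) = ((2/9 - √14/9) - 2)/(-125) = (-16/9 - √14/9)*(-1/125) = 16/1125 + √14/1125)
(-31370 + P(-24, 159)) - 25299 = (-31370 + (16/1125 + √14/1125)) - 25299 = (-35291234/1125 + √14/1125) - 25299 = -63752609/1125 + √14/1125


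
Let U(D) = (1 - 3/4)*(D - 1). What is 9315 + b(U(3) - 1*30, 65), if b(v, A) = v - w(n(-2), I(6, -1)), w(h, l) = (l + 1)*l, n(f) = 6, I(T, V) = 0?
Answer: 18571/2 ≈ 9285.5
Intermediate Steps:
w(h, l) = l*(1 + l) (w(h, l) = (1 + l)*l = l*(1 + l))
U(D) = -¼ + D/4 (U(D) = (1 - 3*¼)*(-1 + D) = (1 - ¾)*(-1 + D) = (-1 + D)/4 = -¼ + D/4)
b(v, A) = v (b(v, A) = v - 0*(1 + 0) = v - 0 = v - 1*0 = v + 0 = v)
9315 + b(U(3) - 1*30, 65) = 9315 + ((-¼ + (¼)*3) - 1*30) = 9315 + ((-¼ + ¾) - 30) = 9315 + (½ - 30) = 9315 - 59/2 = 18571/2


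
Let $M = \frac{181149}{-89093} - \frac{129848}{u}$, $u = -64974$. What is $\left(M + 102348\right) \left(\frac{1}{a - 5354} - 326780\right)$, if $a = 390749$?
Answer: $- \frac{37307311098540809760208063}{1115473525929945} \approx -3.3445 \cdot 10^{10}$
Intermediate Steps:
$M = - \frac{100713631}{2894364291}$ ($M = \frac{181149}{-89093} - \frac{129848}{-64974} = 181149 \left(- \frac{1}{89093}\right) - - \frac{64924}{32487} = - \frac{181149}{89093} + \frac{64924}{32487} = - \frac{100713631}{2894364291} \approx -0.034796$)
$\left(M + 102348\right) \left(\frac{1}{a - 5354} - 326780\right) = \left(- \frac{100713631}{2894364291} + 102348\right) \left(\frac{1}{390749 - 5354} - 326780\right) = \frac{296232295741637 \left(\frac{1}{385395} - 326780\right)}{2894364291} = \frac{296232295741637}{2894364291} \left(- \frac{125939378099}{385395}\right) = - \frac{37307311098540809760208063}{1115473525929945}$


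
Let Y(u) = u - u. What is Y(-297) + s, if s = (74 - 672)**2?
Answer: 357604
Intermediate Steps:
Y(u) = 0
s = 357604 (s = (-598)**2 = 357604)
Y(-297) + s = 0 + 357604 = 357604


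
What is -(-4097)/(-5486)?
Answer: -4097/5486 ≈ -0.74681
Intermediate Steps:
-(-4097)/(-5486) = -(-4097)*(-1)/5486 = -1*4097/5486 = -4097/5486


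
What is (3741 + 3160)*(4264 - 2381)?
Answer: 12994583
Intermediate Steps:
(3741 + 3160)*(4264 - 2381) = 6901*1883 = 12994583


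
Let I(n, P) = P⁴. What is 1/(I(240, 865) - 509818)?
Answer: 1/559840140807 ≈ 1.7862e-12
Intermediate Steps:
1/(I(240, 865) - 509818) = 1/(865⁴ - 509818) = 1/(559840650625 - 509818) = 1/559840140807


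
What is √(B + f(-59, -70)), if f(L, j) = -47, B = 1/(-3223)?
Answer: I*√488226486/3223 ≈ 6.8557*I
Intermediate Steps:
B = -1/3223 ≈ -0.00031027
√(B + f(-59, -70)) = √(-1/3223 - 47) = √(-151482/3223) = I*√488226486/3223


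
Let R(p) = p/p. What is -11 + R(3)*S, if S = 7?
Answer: -4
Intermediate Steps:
R(p) = 1
-11 + R(3)*S = -11 + 1*7 = -11 + 7 = -4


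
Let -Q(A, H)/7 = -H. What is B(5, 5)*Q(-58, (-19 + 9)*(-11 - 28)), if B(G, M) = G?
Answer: 13650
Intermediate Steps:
Q(A, H) = 7*H (Q(A, H) = -(-7)*H = 7*H)
B(5, 5)*Q(-58, (-19 + 9)*(-11 - 28)) = 5*(7*((-19 + 9)*(-11 - 28))) = 5*(7*(-10*(-39))) = 5*(7*390) = 5*2730 = 13650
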